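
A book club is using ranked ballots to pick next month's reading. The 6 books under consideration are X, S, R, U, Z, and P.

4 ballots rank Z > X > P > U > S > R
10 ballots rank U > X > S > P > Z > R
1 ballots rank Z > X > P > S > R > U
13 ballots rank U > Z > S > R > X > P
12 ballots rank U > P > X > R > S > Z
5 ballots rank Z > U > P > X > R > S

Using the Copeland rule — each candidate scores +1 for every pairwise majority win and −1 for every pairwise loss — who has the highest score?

U

Pairwise results:
  X vs S: X wins 32–13.
  X vs R: X wins 32–13.
  X vs U: U wins 40–5.
  X vs Z: Z wins 23–22.
  X vs P: X wins 28–17.
  S vs R: S wins 28–17.
  S vs U: U wins 44–1.
  S vs Z: Z wins 23–22.
  S vs P: S wins 23–22.
  R vs U: U wins 44–1.
  R vs Z: Z wins 33–12.
  R vs P: P wins 32–13.
  U vs Z: U wins 35–10.
  U vs P: U wins 40–5.
  Z vs P: Z wins 23–22.
Copeland scores (wins − losses):
  X: 3 − 2 = 1
  S: 2 − 3 = -1
  R: 0 − 5 = -5
  U: 5 − 0 = 5
  Z: 4 − 1 = 3
  P: 1 − 4 = -3
U has the best Copeland score.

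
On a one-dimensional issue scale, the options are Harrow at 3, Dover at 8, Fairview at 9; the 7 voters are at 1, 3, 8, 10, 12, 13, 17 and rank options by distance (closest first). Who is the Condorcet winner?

With single-peaked preferences on a line, the Condorcet winner is the candidate closest to the median voter.
The median voter (position 10) is closest to Fairview at 9.
Check: Fairview vs Harrow — voters closer to Fairview: 5 of 7.

Fairview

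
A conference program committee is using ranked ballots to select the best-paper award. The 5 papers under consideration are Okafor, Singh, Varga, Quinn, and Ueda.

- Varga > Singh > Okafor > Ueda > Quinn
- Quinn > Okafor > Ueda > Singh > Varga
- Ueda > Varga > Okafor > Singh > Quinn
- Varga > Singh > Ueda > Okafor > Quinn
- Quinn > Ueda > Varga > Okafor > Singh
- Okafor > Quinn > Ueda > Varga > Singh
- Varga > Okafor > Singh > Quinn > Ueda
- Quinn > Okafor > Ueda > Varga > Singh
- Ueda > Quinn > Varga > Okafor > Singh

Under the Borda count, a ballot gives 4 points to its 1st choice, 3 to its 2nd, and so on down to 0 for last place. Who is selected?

Varga

Borda scores:
  Okafor: 2 + 3 + 2 + 1 + 1 + 4 + 3 + 3 + 1 = 20
  Singh: 3 + 1 + 1 + 3 + 0 + 0 + 2 + 0 + 0 = 10
  Varga: 4 + 0 + 3 + 4 + 2 + 1 + 4 + 1 + 2 = 21
  Quinn: 0 + 4 + 0 + 0 + 4 + 3 + 1 + 4 + 3 = 19
  Ueda: 1 + 2 + 4 + 2 + 3 + 2 + 0 + 2 + 4 = 20
Varga has the highest total.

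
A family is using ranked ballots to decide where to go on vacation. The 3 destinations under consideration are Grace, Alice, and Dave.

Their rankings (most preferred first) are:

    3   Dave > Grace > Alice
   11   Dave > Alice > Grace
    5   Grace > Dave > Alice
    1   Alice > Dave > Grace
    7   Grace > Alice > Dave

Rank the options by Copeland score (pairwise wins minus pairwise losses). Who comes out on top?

Pairwise results:
  Grace vs Alice: Grace wins 15–12.
  Grace vs Dave: Dave wins 15–12.
  Alice vs Dave: Dave wins 19–8.
Copeland scores (wins − losses):
  Grace: 1 − 1 = 0
  Alice: 0 − 2 = -2
  Dave: 2 − 0 = 2
Dave has the best Copeland score.

Dave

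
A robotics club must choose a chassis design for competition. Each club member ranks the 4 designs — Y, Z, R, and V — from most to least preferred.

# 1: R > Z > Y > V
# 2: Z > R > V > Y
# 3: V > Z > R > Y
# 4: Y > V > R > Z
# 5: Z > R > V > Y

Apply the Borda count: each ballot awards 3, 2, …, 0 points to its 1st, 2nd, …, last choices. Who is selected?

Borda scores:
  Y: 1 + 0 + 0 + 3 + 0 = 4
  Z: 2 + 3 + 2 + 0 + 3 = 10
  R: 3 + 2 + 1 + 1 + 2 = 9
  V: 0 + 1 + 3 + 2 + 1 = 7
Z has the highest total.

Z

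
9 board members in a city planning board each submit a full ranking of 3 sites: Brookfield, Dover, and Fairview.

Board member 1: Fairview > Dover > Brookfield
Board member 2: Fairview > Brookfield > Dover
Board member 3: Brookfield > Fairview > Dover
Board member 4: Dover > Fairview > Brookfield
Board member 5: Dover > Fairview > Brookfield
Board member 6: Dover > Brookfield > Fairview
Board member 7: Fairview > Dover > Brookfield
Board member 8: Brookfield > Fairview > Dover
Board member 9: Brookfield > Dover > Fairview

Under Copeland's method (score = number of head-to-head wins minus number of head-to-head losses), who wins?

Pairwise results:
  Brookfield vs Dover: Dover wins 5–4.
  Brookfield vs Fairview: Fairview wins 5–4.
  Dover vs Fairview: Fairview wins 5–4.
Copeland scores (wins − losses):
  Brookfield: 0 − 2 = -2
  Dover: 1 − 1 = 0
  Fairview: 2 − 0 = 2
Fairview has the best Copeland score.

Fairview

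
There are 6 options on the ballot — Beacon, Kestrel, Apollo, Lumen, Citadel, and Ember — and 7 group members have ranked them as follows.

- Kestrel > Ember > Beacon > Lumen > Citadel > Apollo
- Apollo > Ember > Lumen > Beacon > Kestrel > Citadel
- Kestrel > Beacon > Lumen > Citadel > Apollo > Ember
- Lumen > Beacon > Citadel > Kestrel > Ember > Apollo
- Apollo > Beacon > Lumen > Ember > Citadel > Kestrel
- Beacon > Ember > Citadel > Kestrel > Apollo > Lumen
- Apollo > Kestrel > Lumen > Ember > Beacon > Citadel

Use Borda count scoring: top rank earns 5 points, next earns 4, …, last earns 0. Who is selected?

Borda scores:
  Beacon: 3 + 2 + 4 + 4 + 4 + 5 + 1 = 23
  Kestrel: 5 + 1 + 5 + 2 + 0 + 2 + 4 = 19
  Apollo: 0 + 5 + 1 + 0 + 5 + 1 + 5 = 17
  Lumen: 2 + 3 + 3 + 5 + 3 + 0 + 3 = 19
  Citadel: 1 + 0 + 2 + 3 + 1 + 3 + 0 = 10
  Ember: 4 + 4 + 0 + 1 + 2 + 4 + 2 = 17
Beacon has the highest total.

Beacon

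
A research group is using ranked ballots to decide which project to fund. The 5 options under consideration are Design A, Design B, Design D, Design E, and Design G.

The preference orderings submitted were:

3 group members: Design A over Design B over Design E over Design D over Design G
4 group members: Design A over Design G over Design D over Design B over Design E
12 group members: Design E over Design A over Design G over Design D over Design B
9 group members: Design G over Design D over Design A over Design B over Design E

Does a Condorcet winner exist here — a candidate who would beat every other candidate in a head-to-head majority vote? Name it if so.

Design A

Head-to-head results (28 voters total):
Design A vs Design B: Design A wins 28–0.
Design A vs Design D: Design A wins 19–9.
Design A vs Design E: Design A wins 16–12.
Design A vs Design G: Design A wins 19–9.
Design B vs Design D: Design D wins 25–3.
Design B vs Design E: Design B wins 16–12.
Design B vs Design G: Design G wins 25–3.
Design D vs Design E: Design E wins 15–13.
Design D vs Design G: Design G wins 25–3.
Design E vs Design G: Design E wins 15–13.
Design A beats each rival — Design B (28–0), Design D (19–9), Design E (16–12), Design G (19–9) — so Design A is the Condorcet winner.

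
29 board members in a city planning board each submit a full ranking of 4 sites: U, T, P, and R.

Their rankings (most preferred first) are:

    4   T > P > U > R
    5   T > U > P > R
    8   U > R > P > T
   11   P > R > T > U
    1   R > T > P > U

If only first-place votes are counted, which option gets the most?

First-place vote totals:
  U: 8
  T: 9
  P: 11
  R: 1
P has the most first-place votes.

P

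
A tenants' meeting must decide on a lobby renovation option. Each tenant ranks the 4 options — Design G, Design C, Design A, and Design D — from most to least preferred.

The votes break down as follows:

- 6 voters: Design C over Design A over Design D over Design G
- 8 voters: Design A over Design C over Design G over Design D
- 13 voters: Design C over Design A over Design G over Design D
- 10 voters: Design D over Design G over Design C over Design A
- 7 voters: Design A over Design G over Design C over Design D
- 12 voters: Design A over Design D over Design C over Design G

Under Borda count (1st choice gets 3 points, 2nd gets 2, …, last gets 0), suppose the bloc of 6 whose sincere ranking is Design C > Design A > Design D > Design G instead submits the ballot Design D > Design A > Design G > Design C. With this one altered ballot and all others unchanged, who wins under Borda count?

Design A

Borda totals with the altered ballot: Design G 61, Design C 84, Design A 119, Design D 72.
The winner is unchanged: still Design A.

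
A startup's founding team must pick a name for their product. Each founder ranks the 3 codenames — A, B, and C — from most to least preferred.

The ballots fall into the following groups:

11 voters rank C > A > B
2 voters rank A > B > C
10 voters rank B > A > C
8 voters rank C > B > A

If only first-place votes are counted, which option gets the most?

C

First-place vote totals:
  A: 2
  B: 10
  C: 19
C has the most first-place votes.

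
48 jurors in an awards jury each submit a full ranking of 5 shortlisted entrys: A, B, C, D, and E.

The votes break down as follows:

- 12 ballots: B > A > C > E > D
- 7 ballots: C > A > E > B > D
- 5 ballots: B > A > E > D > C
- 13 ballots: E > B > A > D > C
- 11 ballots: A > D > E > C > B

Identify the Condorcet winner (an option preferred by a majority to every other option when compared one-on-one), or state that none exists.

None — there is no Condorcet winner

Head-to-head results (48 voters total):
A vs B: B wins 30–18.
A vs C: A wins 41–7.
A vs D: A wins 48–0.
A vs E: A wins 35–13.
B vs C: B wins 30–18.
B vs D: B wins 37–11.
B vs E: E wins 31–17.
C vs D: D wins 29–19.
C vs E: E wins 29–19.
D vs E: E wins 37–11.
No candidate beats all others: A beats E beats B beats A, a majority cycle.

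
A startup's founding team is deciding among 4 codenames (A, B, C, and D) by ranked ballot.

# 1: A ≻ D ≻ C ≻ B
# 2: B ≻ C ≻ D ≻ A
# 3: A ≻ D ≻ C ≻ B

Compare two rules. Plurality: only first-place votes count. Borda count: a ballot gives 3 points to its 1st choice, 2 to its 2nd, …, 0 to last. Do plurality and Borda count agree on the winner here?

Yes

Plurality first-place counts: A 2, B 1, C 0, D 0 → A.
Borda totals: A 6, B 3, C 4, D 5 → A.
The two rules agree on A.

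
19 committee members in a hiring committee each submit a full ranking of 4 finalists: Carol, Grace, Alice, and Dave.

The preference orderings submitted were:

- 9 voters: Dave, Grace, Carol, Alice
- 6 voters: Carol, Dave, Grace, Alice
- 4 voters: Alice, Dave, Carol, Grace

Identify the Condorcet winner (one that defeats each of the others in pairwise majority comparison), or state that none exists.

Head-to-head results (19 voters total):
Carol vs Grace: Carol wins 10–9.
Carol vs Alice: Carol wins 15–4.
Carol vs Dave: Dave wins 13–6.
Grace vs Alice: Grace wins 15–4.
Grace vs Dave: Dave wins 19–0.
Alice vs Dave: Dave wins 15–4.
Dave beats each rival — Carol (13–6), Grace (19–0), Alice (15–4) — so Dave is the Condorcet winner.

Dave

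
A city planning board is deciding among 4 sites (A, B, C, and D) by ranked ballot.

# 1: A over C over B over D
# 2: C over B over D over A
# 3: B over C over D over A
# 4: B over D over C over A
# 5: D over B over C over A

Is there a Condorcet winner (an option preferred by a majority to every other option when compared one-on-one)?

Yes

Head-to-head results (5 voters total):
A vs B: B wins 4–1.
A vs C: C wins 4–1.
A vs D: D wins 4–1.
B vs C: B wins 3–2.
B vs D: B wins 4–1.
C vs D: C wins 3–2.
B beats each rival — A (4–1), C (3–2), D (4–1) — so B is the Condorcet winner.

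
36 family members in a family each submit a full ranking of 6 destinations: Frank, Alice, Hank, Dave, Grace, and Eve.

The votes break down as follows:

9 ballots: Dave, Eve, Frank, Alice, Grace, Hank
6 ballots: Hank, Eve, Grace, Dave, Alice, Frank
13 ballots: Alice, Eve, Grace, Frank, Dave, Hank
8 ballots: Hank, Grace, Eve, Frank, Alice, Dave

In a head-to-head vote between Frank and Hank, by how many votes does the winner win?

Ballots ranking Frank above Hank: 9+13 = 22.
Ballots ranking Hank above Frank: 6+8 = 14.
Frank wins 22–14, a margin of 8.

8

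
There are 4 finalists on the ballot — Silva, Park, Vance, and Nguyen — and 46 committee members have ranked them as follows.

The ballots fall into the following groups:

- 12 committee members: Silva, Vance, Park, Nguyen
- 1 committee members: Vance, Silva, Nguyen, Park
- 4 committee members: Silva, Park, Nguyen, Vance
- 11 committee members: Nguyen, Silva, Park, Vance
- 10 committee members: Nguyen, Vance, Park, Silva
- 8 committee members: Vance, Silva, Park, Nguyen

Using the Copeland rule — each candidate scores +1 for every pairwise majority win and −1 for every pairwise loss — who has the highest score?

Silva

Pairwise results:
  Silva vs Park: Silva wins 36–10.
  Silva vs Vance: Silva wins 27–19.
  Silva vs Nguyen: Silva wins 25–21.
  Park vs Vance: Vance wins 31–15.
  Park vs Nguyen: Park wins 24–22.
  Vance vs Nguyen: Nguyen wins 25–21.
Copeland scores (wins − losses):
  Silva: 3 − 0 = 3
  Park: 1 − 2 = -1
  Vance: 1 − 2 = -1
  Nguyen: 1 − 2 = -1
Silva has the best Copeland score.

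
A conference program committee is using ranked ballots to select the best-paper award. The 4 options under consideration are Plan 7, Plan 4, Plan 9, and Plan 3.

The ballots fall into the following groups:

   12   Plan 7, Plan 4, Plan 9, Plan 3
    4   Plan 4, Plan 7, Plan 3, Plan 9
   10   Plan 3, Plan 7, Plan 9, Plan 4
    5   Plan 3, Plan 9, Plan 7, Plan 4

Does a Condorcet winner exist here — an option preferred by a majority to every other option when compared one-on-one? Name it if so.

Head-to-head results (31 voters total):
Plan 7 vs Plan 4: Plan 7 wins 27–4.
Plan 7 vs Plan 9: Plan 7 wins 26–5.
Plan 7 vs Plan 3: Plan 7 wins 16–15.
Plan 4 vs Plan 9: Plan 4 wins 16–15.
Plan 4 vs Plan 3: Plan 4 wins 16–15.
Plan 9 vs Plan 3: Plan 3 wins 19–12.
Plan 7 beats each rival — Plan 4 (27–4), Plan 9 (26–5), Plan 3 (16–15) — so Plan 7 is the Condorcet winner.

Plan 7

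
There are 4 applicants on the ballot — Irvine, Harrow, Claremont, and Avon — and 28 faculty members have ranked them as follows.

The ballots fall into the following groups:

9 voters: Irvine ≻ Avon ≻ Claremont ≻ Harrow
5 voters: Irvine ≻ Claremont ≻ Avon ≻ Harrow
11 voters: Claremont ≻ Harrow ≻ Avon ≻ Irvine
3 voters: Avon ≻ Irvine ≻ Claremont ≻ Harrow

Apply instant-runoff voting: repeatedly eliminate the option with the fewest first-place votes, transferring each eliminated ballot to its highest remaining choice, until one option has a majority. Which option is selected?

Irvine

Round 1: Irvine 14, Claremont 11, Avon 3, Harrow 0. Harrow has the fewest and is eliminated.
Round 2: Irvine 14, Claremont 11, Avon 3. Avon has the fewest and is eliminated.
Round 3: Irvine 17, Claremont 11. Irvine has a majority.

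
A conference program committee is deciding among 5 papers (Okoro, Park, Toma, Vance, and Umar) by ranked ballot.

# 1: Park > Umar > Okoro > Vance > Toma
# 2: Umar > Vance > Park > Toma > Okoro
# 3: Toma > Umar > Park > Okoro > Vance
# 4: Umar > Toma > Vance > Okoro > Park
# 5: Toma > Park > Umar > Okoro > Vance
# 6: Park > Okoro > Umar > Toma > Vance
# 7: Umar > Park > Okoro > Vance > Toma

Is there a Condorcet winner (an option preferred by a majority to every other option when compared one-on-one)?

Head-to-head results (7 voters total):
Okoro vs Park: Park wins 6–1.
Okoro vs Toma: Toma wins 4–3.
Okoro vs Vance: Okoro wins 5–2.
Okoro vs Umar: Umar wins 6–1.
Park vs Toma: Park wins 4–3.
Park vs Vance: Park wins 5–2.
Park vs Umar: Umar wins 4–3.
Toma vs Vance: Toma wins 4–3.
Toma vs Umar: Umar wins 5–2.
Vance vs Umar: Umar wins 7–0.
Umar beats each rival — Okoro (6–1), Park (4–3), Toma (5–2), Vance (7–0) — so Umar is the Condorcet winner.

Yes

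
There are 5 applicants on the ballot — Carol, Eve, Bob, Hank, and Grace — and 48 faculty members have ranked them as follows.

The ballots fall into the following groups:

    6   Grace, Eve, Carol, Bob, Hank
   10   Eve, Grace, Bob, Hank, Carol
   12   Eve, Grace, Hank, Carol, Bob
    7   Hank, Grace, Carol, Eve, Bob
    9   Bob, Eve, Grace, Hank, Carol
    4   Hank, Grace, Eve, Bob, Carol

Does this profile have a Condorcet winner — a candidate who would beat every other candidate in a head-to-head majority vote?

Head-to-head results (48 voters total):
Carol vs Eve: Eve wins 41–7.
Carol vs Bob: Carol wins 25–23.
Carol vs Hank: Hank wins 42–6.
Carol vs Grace: Grace wins 48–0.
Eve vs Bob: Eve wins 39–9.
Eve vs Hank: Eve wins 37–11.
Eve vs Grace: Eve wins 31–17.
Bob vs Hank: Bob wins 25–23.
Bob vs Grace: Grace wins 39–9.
Hank vs Grace: Grace wins 37–11.
Eve beats each rival — Carol (41–7), Bob (39–9), Hank (37–11), Grace (31–17) — so Eve is the Condorcet winner.

Yes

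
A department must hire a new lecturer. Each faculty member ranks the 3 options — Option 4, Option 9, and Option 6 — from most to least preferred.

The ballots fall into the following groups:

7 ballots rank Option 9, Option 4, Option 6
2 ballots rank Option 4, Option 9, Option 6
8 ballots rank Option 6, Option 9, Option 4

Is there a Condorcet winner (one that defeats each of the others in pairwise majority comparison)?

Head-to-head results (17 voters total):
Option 4 vs Option 9: Option 9 wins 15–2.
Option 4 vs Option 6: Option 4 wins 9–8.
Option 9 vs Option 6: Option 9 wins 9–8.
Option 9 beats each rival — Option 4 (15–2), Option 6 (9–8) — so Option 9 is the Condorcet winner.

Yes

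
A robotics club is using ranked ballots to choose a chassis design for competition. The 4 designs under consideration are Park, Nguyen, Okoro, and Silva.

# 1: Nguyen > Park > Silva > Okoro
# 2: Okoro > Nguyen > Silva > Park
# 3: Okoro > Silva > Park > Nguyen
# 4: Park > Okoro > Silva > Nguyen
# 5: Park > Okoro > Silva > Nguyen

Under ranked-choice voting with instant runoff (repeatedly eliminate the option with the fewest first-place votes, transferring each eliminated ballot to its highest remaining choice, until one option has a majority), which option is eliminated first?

Silva

Round 1: Park 2, Okoro 2, Nguyen 1, Silva 0. Silva has the fewest and is eliminated.
Round 2: Park 2, Okoro 2, Nguyen 1. Nguyen has the fewest and is eliminated.
Round 3: Park 3, Okoro 2. Park has a majority.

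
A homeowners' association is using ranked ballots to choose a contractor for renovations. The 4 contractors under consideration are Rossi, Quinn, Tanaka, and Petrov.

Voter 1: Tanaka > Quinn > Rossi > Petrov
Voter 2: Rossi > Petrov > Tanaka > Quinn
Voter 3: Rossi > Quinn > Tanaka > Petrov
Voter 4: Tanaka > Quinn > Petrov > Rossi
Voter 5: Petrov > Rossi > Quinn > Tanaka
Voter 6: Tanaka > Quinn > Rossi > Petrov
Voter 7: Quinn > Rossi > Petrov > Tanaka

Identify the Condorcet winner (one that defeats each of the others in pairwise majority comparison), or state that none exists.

No Condorcet winner

Head-to-head results (7 voters total):
Rossi vs Quinn: Quinn wins 4–3.
Rossi vs Tanaka: Rossi wins 4–3.
Rossi vs Petrov: Rossi wins 5–2.
Quinn vs Tanaka: Tanaka wins 4–3.
Quinn vs Petrov: Quinn wins 5–2.
Tanaka vs Petrov: Tanaka wins 4–3.
No candidate beats all others: Rossi beats Tanaka beats Quinn beats Rossi, a majority cycle.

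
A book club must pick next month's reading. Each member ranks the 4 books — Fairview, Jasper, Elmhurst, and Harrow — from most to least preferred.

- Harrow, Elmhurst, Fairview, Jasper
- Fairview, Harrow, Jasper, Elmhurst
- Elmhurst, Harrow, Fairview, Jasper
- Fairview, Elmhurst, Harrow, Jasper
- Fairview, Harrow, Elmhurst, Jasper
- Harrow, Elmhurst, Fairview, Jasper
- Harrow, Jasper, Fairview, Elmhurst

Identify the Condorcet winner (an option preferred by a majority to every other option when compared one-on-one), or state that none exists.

Head-to-head results (7 voters total):
Fairview vs Jasper: Fairview wins 6–1.
Fairview vs Elmhurst: Fairview wins 4–3.
Fairview vs Harrow: Harrow wins 4–3.
Jasper vs Elmhurst: Elmhurst wins 5–2.
Jasper vs Harrow: Harrow wins 7–0.
Elmhurst vs Harrow: Harrow wins 5–2.
Harrow beats each rival — Fairview (4–3), Jasper (7–0), Elmhurst (5–2) — so Harrow is the Condorcet winner.

Harrow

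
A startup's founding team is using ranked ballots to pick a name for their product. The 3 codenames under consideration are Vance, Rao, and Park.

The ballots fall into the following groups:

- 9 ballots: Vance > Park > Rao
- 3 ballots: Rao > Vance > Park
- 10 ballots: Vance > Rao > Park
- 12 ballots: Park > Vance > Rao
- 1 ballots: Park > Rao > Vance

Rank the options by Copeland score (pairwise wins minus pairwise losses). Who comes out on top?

Pairwise results:
  Vance vs Rao: Vance wins 31–4.
  Vance vs Park: Vance wins 22–13.
  Rao vs Park: Park wins 22–13.
Copeland scores (wins − losses):
  Vance: 2 − 0 = 2
  Rao: 0 − 2 = -2
  Park: 1 − 1 = 0
Vance has the best Copeland score.

Vance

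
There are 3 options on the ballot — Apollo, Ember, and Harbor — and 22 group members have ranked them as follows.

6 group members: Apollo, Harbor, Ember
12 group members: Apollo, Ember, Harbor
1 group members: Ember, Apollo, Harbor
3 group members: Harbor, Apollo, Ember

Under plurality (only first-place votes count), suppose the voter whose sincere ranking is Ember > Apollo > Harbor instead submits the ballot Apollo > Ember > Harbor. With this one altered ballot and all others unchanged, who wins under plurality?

First-place totals with the altered ballot: Apollo 19, Ember 0, Harbor 3.
The winner is unchanged: still Apollo.

Apollo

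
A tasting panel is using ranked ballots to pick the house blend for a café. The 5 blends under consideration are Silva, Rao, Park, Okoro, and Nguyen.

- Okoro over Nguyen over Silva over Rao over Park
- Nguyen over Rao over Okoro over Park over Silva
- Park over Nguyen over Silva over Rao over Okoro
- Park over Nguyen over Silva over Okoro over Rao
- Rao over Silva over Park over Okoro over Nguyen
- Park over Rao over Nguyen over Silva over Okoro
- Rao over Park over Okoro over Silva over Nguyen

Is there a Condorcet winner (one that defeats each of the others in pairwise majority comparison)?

No

Head-to-head results (7 voters total):
Silva vs Rao: Rao wins 4–3.
Silva vs Park: Park wins 5–2.
Silva vs Okoro: Silva wins 4–3.
Silva vs Nguyen: Nguyen wins 5–2.
Rao vs Park: Rao wins 4–3.
Rao vs Okoro: Rao wins 5–2.
Rao vs Nguyen: Nguyen wins 4–3.
Park vs Okoro: Park wins 5–2.
Park vs Nguyen: Park wins 5–2.
Okoro vs Nguyen: Nguyen wins 4–3.
No candidate beats all others: Rao beats Park beats Nguyen beats Rao, a majority cycle.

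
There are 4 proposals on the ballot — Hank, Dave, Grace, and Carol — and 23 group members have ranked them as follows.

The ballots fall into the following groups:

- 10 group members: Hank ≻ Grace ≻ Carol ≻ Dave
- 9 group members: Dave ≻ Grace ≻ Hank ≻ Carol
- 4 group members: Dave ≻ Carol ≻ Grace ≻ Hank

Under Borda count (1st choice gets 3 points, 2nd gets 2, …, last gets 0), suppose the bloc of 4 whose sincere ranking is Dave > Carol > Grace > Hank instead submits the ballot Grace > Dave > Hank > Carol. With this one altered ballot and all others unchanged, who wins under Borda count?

Borda totals with the altered ballot: Hank 43, Dave 35, Grace 50, Carol 10.
The winner is unchanged: still Grace.

Grace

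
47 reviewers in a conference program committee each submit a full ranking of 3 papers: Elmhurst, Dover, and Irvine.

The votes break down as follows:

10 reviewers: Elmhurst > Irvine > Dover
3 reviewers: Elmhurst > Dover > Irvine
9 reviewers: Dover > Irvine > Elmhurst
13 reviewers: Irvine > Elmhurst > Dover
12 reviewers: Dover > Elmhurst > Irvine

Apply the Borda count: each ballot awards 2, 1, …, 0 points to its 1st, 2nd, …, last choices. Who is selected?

Elmhurst

Borda scores:
  Elmhurst: 10·2 + 3·2 + 9·0 + 13·1 + 12·1 = 51
  Dover: 10·0 + 3·1 + 9·2 + 13·0 + 12·2 = 45
  Irvine: 10·1 + 3·0 + 9·1 + 13·2 + 12·0 = 45
Elmhurst has the highest total.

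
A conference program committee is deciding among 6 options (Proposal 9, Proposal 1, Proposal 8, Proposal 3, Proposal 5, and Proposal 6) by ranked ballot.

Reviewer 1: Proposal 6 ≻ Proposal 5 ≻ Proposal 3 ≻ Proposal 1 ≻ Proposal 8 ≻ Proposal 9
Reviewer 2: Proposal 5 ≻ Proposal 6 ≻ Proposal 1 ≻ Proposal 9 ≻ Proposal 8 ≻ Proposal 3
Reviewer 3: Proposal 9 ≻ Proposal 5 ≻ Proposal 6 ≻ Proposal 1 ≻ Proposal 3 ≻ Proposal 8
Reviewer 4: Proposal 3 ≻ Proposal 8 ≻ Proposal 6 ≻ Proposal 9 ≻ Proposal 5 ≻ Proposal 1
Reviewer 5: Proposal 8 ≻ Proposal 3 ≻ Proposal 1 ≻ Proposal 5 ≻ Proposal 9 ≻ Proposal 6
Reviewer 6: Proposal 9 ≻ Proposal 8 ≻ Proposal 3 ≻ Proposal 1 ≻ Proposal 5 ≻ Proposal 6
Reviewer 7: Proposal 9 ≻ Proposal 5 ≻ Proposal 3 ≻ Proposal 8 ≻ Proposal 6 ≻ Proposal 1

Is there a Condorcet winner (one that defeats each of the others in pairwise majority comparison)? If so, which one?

Head-to-head results (7 voters total):
Proposal 9 vs Proposal 1: Proposal 9 wins 4–3.
Proposal 9 vs Proposal 8: Proposal 9 wins 4–3.
Proposal 9 vs Proposal 3: Proposal 9 wins 4–3.
Proposal 9 vs Proposal 5: Proposal 9 wins 4–3.
Proposal 9 vs Proposal 6: Proposal 9 wins 4–3.
Proposal 1 vs Proposal 8: Proposal 8 wins 4–3.
Proposal 1 vs Proposal 3: Proposal 3 wins 5–2.
Proposal 1 vs Proposal 5: Proposal 5 wins 5–2.
Proposal 1 vs Proposal 6: Proposal 6 wins 5–2.
Proposal 8 vs Proposal 3: Proposal 3 wins 4–3.
Proposal 8 vs Proposal 5: Proposal 5 wins 4–3.
Proposal 8 vs Proposal 6: Proposal 8 wins 4–3.
Proposal 3 vs Proposal 5: Proposal 5 wins 4–3.
Proposal 3 vs Proposal 6: Proposal 3 wins 4–3.
Proposal 5 vs Proposal 6: Proposal 5 wins 5–2.
Proposal 9 beats each rival — Proposal 1 (4–3), Proposal 8 (4–3), Proposal 3 (4–3), Proposal 5 (4–3), Proposal 6 (4–3) — so Proposal 9 is the Condorcet winner.

Proposal 9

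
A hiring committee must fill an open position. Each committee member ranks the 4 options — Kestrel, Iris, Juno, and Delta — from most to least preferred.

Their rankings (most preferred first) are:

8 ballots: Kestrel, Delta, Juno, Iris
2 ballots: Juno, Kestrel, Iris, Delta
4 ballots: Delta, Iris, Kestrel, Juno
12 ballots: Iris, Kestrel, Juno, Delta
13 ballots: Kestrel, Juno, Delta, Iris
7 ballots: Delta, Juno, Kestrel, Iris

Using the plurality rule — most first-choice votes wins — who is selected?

Kestrel

First-place vote totals:
  Kestrel: 21
  Iris: 12
  Juno: 2
  Delta: 11
Kestrel has the most first-place votes.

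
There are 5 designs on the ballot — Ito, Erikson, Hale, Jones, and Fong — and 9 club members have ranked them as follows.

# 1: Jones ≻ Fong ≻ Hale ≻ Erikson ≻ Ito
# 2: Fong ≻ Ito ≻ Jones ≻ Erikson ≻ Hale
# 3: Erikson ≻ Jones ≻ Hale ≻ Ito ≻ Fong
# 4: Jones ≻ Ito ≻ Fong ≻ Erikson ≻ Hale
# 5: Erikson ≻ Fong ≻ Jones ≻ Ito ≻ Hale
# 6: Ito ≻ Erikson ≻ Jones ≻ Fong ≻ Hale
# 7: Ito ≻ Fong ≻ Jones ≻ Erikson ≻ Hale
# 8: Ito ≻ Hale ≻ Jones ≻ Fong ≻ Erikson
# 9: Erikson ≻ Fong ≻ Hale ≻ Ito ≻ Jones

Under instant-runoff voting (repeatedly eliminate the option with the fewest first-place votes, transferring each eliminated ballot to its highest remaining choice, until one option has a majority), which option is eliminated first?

Round 1: Ito 3, Erikson 3, Jones 2, Fong 1, Hale 0. Hale has the fewest and is eliminated.
Round 2: Ito 3, Erikson 3, Jones 2, Fong 1. Fong has the fewest and is eliminated.
Round 3: Ito 4, Erikson 3, Jones 2. Jones has the fewest and is eliminated.
Round 4: Ito 5, Erikson 4. Ito has a majority.

Hale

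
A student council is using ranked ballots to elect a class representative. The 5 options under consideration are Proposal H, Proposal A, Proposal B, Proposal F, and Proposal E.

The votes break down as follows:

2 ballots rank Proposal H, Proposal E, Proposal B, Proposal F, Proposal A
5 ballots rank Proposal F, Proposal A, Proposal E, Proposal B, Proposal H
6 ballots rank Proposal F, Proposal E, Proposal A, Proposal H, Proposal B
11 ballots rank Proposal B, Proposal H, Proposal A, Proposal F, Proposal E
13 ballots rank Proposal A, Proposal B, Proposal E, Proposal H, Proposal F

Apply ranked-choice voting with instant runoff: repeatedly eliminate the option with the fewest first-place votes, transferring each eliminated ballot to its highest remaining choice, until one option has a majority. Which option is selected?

Proposal A

Round 1: Proposal A 13, Proposal B 11, Proposal F 11, Proposal H 2, Proposal E 0. Proposal E has the fewest and is eliminated.
Round 2: Proposal A 13, Proposal B 11, Proposal F 11, Proposal H 2. Proposal H has the fewest and is eliminated.
Round 3: Proposal A 13, Proposal B 13, Proposal F 11. Proposal F has the fewest and is eliminated.
Round 4: Proposal A 24, Proposal B 13. Proposal A has a majority.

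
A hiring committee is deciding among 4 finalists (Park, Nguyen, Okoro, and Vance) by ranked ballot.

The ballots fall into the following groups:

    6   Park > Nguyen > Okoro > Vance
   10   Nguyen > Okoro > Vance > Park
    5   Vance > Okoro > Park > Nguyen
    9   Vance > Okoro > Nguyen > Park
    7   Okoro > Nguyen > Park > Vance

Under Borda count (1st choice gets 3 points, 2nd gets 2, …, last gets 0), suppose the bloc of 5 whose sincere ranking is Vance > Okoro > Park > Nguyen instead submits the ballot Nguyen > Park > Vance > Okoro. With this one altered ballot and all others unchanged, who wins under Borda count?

Nguyen

Borda totals with the altered ballot: Park 35, Nguyen 80, Okoro 65, Vance 42.
The switch changes the winner from Okoro to Nguyen.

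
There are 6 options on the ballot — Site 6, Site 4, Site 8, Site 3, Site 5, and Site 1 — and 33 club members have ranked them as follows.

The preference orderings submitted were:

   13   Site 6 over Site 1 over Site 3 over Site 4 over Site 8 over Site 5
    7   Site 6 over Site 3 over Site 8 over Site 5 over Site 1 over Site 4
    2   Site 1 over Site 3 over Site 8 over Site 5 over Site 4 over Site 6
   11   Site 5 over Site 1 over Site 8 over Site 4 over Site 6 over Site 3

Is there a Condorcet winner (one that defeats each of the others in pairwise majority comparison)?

Head-to-head results (33 voters total):
Site 6 vs Site 4: Site 6 wins 20–13.
Site 6 vs Site 8: Site 6 wins 20–13.
Site 6 vs Site 3: Site 6 wins 31–2.
Site 6 vs Site 5: Site 6 wins 20–13.
Site 6 vs Site 1: Site 6 wins 20–13.
Site 4 vs Site 8: Site 8 wins 20–13.
Site 4 vs Site 3: Site 3 wins 22–11.
Site 4 vs Site 5: Site 5 wins 20–13.
Site 4 vs Site 1: Site 1 wins 33–0.
Site 8 vs Site 3: Site 3 wins 22–11.
Site 8 vs Site 5: Site 8 wins 22–11.
Site 8 vs Site 1: Site 1 wins 26–7.
Site 3 vs Site 5: Site 3 wins 22–11.
Site 3 vs Site 1: Site 1 wins 26–7.
Site 5 vs Site 1: Site 5 wins 18–15.
Site 6 beats each rival — Site 4 (20–13), Site 8 (20–13), Site 3 (31–2), Site 5 (20–13), Site 1 (20–13) — so Site 6 is the Condorcet winner.

Yes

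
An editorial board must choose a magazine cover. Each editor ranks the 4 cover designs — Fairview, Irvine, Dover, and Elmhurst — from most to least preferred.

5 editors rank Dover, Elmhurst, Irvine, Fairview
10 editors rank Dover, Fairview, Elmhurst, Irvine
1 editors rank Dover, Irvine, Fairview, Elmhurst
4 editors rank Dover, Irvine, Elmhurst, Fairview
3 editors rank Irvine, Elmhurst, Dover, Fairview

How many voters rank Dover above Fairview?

23

Ballots ranking Dover above Fairview: 5+10+1+4+3 = 23.
Ballots ranking Fairview above Dover: 0.
So 23 of 23 voters prefer Dover to Fairview.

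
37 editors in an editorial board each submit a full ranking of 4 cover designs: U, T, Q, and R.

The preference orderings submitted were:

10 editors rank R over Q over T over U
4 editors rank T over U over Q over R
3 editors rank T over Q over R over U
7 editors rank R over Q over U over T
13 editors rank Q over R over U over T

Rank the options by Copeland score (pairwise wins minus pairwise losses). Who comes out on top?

Q

Pairwise results:
  U vs T: U wins 20–17.
  U vs Q: Q wins 33–4.
  U vs R: R wins 33–4.
  T vs Q: Q wins 30–7.
  T vs R: R wins 30–7.
  Q vs R: Q wins 20–17.
Copeland scores (wins − losses):
  U: 1 − 2 = -1
  T: 0 − 3 = -3
  Q: 3 − 0 = 3
  R: 2 − 1 = 1
Q has the best Copeland score.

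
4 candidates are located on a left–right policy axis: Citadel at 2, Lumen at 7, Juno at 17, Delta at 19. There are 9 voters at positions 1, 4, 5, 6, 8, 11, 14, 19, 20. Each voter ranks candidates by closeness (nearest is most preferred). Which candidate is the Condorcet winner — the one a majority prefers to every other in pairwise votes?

With single-peaked preferences on a line, the Condorcet winner is the candidate closest to the median voter.
The median voter (position 8) is closest to Lumen at 7.
Check: Lumen vs Juno — voters closer to Lumen: 6 of 9.

Lumen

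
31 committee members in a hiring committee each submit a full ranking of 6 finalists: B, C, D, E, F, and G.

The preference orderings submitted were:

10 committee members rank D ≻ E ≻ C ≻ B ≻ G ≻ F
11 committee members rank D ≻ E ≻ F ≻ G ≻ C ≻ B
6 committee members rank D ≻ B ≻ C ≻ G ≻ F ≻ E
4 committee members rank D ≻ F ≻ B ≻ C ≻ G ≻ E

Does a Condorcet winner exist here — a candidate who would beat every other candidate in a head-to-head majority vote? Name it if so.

Head-to-head results (31 voters total):
B vs C: C wins 21–10.
B vs D: D wins 31–0.
B vs E: E wins 21–10.
B vs F: B wins 16–15.
B vs G: B wins 20–11.
C vs D: D wins 31–0.
C vs E: E wins 21–10.
C vs F: C wins 16–15.
C vs G: C wins 20–11.
D vs E: D wins 31–0.
D vs F: D wins 31–0.
D vs G: D wins 31–0.
E vs F: E wins 21–10.
E vs G: E wins 21–10.
F vs G: G wins 16–15.
D beats each rival — B (31–0), C (31–0), E (31–0), F (31–0), G (31–0) — so D is the Condorcet winner.

D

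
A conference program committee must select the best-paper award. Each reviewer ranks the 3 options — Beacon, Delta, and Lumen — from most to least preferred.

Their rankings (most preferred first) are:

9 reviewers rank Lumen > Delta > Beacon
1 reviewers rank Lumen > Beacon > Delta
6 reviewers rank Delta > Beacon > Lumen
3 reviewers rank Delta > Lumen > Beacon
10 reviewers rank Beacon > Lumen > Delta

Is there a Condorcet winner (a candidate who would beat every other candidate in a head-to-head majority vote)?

No

Head-to-head results (29 voters total):
Beacon vs Delta: Delta wins 18–11.
Beacon vs Lumen: Beacon wins 16–13.
Delta vs Lumen: Lumen wins 20–9.
No candidate beats all others: Beacon beats Lumen beats Delta beats Beacon, a majority cycle.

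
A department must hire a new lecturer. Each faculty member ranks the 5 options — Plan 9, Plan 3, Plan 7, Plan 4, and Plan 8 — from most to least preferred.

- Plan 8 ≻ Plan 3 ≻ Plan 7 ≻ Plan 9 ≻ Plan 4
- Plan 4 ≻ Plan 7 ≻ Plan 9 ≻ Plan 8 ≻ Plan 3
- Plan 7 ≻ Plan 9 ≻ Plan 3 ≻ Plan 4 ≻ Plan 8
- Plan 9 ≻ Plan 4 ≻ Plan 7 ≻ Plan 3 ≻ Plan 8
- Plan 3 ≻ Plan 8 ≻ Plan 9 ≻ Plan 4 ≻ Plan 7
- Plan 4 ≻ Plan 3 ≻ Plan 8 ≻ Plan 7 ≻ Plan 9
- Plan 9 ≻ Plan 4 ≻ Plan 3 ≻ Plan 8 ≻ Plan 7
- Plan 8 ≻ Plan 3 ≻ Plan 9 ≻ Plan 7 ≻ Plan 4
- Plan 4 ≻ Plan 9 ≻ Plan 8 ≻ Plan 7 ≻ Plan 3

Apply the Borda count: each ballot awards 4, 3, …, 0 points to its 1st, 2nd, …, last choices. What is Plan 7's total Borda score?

Borda scores:
  Plan 9: 1 + 2 + 3 + 4 + 2 + 0 + 4 + 2 + 3 = 21
  Plan 3: 3 + 0 + 2 + 1 + 4 + 3 + 2 + 3 + 0 = 18
  Plan 7: 2 + 3 + 4 + 2 + 0 + 1 + 0 + 1 + 1 = 14
  Plan 4: 0 + 4 + 1 + 3 + 1 + 4 + 3 + 0 + 4 = 20
  Plan 8: 4 + 1 + 0 + 0 + 3 + 2 + 1 + 4 + 2 = 17

14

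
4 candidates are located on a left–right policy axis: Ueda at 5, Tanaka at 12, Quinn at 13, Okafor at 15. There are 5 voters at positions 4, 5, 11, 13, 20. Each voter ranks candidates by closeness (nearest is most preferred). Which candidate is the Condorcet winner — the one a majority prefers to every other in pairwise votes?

Tanaka

With single-peaked preferences on a line, the Condorcet winner is the candidate closest to the median voter.
The median voter (position 11) is closest to Tanaka at 12.
Check: Tanaka vs Okafor — voters closer to Tanaka: 4 of 5.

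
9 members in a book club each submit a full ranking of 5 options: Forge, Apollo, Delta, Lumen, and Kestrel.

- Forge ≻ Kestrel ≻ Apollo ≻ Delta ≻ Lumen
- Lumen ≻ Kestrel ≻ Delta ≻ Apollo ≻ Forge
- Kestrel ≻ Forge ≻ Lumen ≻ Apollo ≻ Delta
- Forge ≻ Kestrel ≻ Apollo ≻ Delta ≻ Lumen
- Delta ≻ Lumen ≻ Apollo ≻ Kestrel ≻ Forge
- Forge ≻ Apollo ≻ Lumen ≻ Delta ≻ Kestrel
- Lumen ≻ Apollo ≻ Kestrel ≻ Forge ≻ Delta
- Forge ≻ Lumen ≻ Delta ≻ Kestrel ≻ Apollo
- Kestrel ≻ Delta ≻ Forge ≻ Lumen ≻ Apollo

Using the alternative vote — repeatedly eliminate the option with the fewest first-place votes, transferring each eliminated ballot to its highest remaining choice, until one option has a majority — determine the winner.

Round 1: Forge 4, Lumen 2, Kestrel 2, Delta 1, Apollo 0. Apollo has the fewest and is eliminated.
Round 2: Forge 4, Lumen 2, Kestrel 2, Delta 1. Delta has the fewest and is eliminated.
Round 3: Forge 4, Lumen 3, Kestrel 2. Kestrel has the fewest and is eliminated.
Round 4: Forge 6, Lumen 3. Forge has a majority.

Forge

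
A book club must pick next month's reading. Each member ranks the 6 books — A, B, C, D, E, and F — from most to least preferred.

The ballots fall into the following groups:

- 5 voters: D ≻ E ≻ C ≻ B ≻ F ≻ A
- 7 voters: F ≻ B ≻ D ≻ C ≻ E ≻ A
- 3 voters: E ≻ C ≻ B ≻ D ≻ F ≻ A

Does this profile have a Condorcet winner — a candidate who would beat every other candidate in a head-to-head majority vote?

No

Head-to-head results (15 voters total):
A vs B: B wins 15–0.
A vs C: C wins 15–0.
A vs D: D wins 15–0.
A vs E: E wins 15–0.
A vs F: F wins 15–0.
B vs C: C wins 8–7.
B vs D: B wins 10–5.
B vs E: E wins 8–7.
B vs F: B wins 8–7.
C vs D: D wins 12–3.
C vs E: E wins 8–7.
C vs F: C wins 8–7.
D vs E: D wins 12–3.
D vs F: D wins 8–7.
E vs F: E wins 8–7.
No candidate beats all others: B beats D beats C beats B, a majority cycle.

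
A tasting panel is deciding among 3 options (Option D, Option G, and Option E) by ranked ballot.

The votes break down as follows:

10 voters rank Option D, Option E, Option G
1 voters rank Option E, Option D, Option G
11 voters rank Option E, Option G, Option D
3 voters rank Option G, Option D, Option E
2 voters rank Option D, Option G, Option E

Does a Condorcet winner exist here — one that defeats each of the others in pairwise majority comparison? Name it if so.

There is no Condorcet winner

Head-to-head results (27 voters total):
Option D vs Option G: Option G wins 14–13.
Option D vs Option E: Option D wins 15–12.
Option G vs Option E: Option E wins 22–5.
No candidate beats all others: Option D beats Option E beats Option G beats Option D, a majority cycle.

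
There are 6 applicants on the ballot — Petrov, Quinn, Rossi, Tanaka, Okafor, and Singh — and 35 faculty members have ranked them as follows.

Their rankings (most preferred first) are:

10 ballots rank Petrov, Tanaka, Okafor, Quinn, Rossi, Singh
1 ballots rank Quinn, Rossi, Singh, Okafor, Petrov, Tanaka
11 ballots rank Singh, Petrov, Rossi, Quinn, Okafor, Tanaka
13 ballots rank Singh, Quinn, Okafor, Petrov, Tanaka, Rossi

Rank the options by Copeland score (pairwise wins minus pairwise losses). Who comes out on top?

Pairwise results:
  Petrov vs Quinn: Petrov wins 21–14.
  Petrov vs Rossi: Petrov wins 34–1.
  Petrov vs Tanaka: Petrov wins 35–0.
  Petrov vs Okafor: Petrov wins 21–14.
  Petrov vs Singh: Singh wins 25–10.
  Quinn vs Rossi: Quinn wins 24–11.
  Quinn vs Tanaka: Quinn wins 25–10.
  Quinn vs Okafor: Quinn wins 25–10.
  Quinn vs Singh: Singh wins 24–11.
  Rossi vs Tanaka: Tanaka wins 23–12.
  Rossi vs Okafor: Okafor wins 23–12.
  Rossi vs Singh: Singh wins 24–11.
  Tanaka vs Okafor: Okafor wins 25–10.
  Tanaka vs Singh: Singh wins 25–10.
  Okafor vs Singh: Singh wins 25–10.
Copeland scores (wins − losses):
  Petrov: 4 − 1 = 3
  Quinn: 3 − 2 = 1
  Rossi: 0 − 5 = -5
  Tanaka: 1 − 4 = -3
  Okafor: 2 − 3 = -1
  Singh: 5 − 0 = 5
Singh has the best Copeland score.

Singh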